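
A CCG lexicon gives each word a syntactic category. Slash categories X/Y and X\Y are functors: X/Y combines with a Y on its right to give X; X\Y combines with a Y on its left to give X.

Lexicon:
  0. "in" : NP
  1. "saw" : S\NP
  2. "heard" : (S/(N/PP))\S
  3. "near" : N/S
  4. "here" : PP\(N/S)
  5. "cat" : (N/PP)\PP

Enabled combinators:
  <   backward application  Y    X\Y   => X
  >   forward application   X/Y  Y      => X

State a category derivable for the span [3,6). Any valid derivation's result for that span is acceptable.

N/PP

[0,6] S   >
  [0,3] S/(N/PP)   <
    [0,2] S   <
      [0,1] "in" : NP
      [1,2] "saw" : S\NP
    [2,3] "heard" : (S/(N/PP))\S
  [3,6] N/PP   <
    [3,5] PP   <
      [3,4] "near" : N/S
      [4,5] "here" : PP\(N/S)
    [5,6] "cat" : (N/PP)\PP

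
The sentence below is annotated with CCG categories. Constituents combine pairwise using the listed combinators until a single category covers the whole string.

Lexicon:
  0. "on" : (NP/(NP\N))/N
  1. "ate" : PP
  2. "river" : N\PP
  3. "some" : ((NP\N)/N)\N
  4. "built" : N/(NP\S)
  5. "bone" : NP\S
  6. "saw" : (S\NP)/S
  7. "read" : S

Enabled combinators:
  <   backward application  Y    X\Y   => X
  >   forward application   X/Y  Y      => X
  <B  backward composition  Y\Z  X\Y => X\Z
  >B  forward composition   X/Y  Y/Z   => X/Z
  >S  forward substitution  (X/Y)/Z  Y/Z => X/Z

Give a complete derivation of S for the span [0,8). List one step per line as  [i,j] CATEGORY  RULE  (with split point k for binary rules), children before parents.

[0,1] (NP/(NP\N))/N  lex  "on"
[1,2] PP  lex  "ate"
[2,3] N\PP  lex  "river"
[1,3] N  <  k=2
[3,4] ((NP\N)/N)\N  lex  "some"
[1,4] (NP\N)/N  <  k=3
[0,4] NP/N  >S  k=1
[4,5] N/(NP\S)  lex  "built"
[5,6] NP\S  lex  "bone"
[4,6] N  >  k=5
[0,6] NP  >  k=4
[6,7] (S\NP)/S  lex  "saw"
[7,8] S  lex  "read"
[6,8] S\NP  >  k=7
[0,8] S  <  k=6

[0,8] S   <
  [0,6] NP   >
    [0,4] NP/N   >S
      [0,1] "on" : (NP/(NP\N))/N
      [1,4] (NP\N)/N   <
        [1,3] N   <
          [1,2] "ate" : PP
          [2,3] "river" : N\PP
        [3,4] "some" : ((NP\N)/N)\N
    [4,6] N   >
      [4,5] "built" : N/(NP\S)
      [5,6] "bone" : NP\S
  [6,8] S\NP   >
    [6,7] "saw" : (S\NP)/S
    [7,8] "read" : S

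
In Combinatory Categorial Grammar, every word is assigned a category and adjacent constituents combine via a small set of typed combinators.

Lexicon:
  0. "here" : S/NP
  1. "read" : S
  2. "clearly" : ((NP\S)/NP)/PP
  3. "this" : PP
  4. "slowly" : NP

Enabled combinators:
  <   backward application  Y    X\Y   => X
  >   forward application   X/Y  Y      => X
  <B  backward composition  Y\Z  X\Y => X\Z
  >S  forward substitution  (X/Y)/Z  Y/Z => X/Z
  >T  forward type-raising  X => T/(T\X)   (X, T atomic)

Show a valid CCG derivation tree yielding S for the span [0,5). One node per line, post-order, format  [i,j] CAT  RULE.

[0,5] S   >
  [0,1] "here" : S/NP
  [1,5] NP   <
    [1,2] "read" : S
    [2,5] NP\S   >
      [2,4] (NP\S)/NP   >
        [2,3] "clearly" : ((NP\S)/NP)/PP
        [3,4] "this" : PP
      [4,5] "slowly" : NP

[0,1] S/NP  lex  "here"
[1,2] S  lex  "read"
[2,3] ((NP\S)/NP)/PP  lex  "clearly"
[3,4] PP  lex  "this"
[2,4] (NP\S)/NP  >  k=3
[4,5] NP  lex  "slowly"
[2,5] NP\S  >  k=4
[1,5] NP  <  k=2
[0,5] S  >  k=1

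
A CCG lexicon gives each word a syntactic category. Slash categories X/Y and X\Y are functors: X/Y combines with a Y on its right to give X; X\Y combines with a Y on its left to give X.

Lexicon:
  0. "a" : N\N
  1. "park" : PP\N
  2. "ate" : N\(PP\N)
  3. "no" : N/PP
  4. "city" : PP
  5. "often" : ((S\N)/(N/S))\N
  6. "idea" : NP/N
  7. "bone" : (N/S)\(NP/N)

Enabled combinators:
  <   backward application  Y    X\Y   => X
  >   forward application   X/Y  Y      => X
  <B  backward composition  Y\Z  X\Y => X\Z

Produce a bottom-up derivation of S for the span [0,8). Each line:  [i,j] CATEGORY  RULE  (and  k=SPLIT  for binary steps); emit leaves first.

[0,1] N\N  lex  "a"
[1,2] PP\N  lex  "park"
[0,2] PP\N  <B  k=1
[2,3] N\(PP\N)  lex  "ate"
[0,3] N  <  k=2
[3,4] N/PP  lex  "no"
[4,5] PP  lex  "city"
[3,5] N  >  k=4
[5,6] ((S\N)/(N/S))\N  lex  "often"
[3,6] (S\N)/(N/S)  <  k=5
[6,7] NP/N  lex  "idea"
[7,8] (N/S)\(NP/N)  lex  "bone"
[6,8] N/S  <  k=7
[3,8] S\N  >  k=6
[0,8] S  <  k=3

[0,8] S   <
  [0,3] N   <
    [0,2] PP\N   <B
      [0,1] "a" : N\N
      [1,2] "park" : PP\N
    [2,3] "ate" : N\(PP\N)
  [3,8] S\N   >
    [3,6] (S\N)/(N/S)   <
      [3,5] N   >
        [3,4] "no" : N/PP
        [4,5] "city" : PP
      [5,6] "often" : ((S\N)/(N/S))\N
    [6,8] N/S   <
      [6,7] "idea" : NP/N
      [7,8] "bone" : (N/S)\(NP/N)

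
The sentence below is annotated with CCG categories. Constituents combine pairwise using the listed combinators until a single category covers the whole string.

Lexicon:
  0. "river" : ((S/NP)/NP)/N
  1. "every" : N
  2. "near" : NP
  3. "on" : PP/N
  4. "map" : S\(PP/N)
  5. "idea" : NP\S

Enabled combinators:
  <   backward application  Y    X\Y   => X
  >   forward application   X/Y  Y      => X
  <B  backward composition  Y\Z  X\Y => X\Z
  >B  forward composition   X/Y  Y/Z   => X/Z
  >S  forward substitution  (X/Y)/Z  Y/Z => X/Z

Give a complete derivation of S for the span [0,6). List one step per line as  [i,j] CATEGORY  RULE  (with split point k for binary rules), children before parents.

[0,1] ((S/NP)/NP)/N  lex  "river"
[1,2] N  lex  "every"
[0,2] (S/NP)/NP  >  k=1
[2,3] NP  lex  "near"
[0,3] S/NP  >  k=2
[3,4] PP/N  lex  "on"
[4,5] S\(PP/N)  lex  "map"
[3,5] S  <  k=4
[5,6] NP\S  lex  "idea"
[3,6] NP  <  k=5
[0,6] S  >  k=3

[0,6] S   >
  [0,3] S/NP   >
    [0,2] (S/NP)/NP   >
      [0,1] "river" : ((S/NP)/NP)/N
      [1,2] "every" : N
    [2,3] "near" : NP
  [3,6] NP   <
    [3,5] S   <
      [3,4] "on" : PP/N
      [4,5] "map" : S\(PP/N)
    [5,6] "idea" : NP\S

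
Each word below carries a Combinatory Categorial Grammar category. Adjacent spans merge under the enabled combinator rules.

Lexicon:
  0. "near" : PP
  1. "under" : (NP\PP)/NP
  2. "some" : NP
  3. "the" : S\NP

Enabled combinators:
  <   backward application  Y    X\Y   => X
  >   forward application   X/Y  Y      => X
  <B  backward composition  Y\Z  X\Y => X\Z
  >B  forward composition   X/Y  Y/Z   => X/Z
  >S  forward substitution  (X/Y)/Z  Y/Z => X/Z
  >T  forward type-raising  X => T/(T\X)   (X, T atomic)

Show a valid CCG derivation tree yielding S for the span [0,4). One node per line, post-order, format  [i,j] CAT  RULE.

[0,1] PP  lex  "near"
[0,1] S/(S\PP)  >T
[1,2] (NP\PP)/NP  lex  "under"
[2,3] NP  lex  "some"
[1,3] NP\PP  >  k=2
[3,4] S\NP  lex  "the"
[1,4] S\PP  <B  k=3
[0,4] S  >  k=1

[0,4] S   >
  [0,1] S/(S\PP)   >T
    [0,1] "near" : PP
  [1,4] S\PP   <B
    [1,3] NP\PP   >
      [1,2] "under" : (NP\PP)/NP
      [2,3] "some" : NP
    [3,4] "the" : S\NP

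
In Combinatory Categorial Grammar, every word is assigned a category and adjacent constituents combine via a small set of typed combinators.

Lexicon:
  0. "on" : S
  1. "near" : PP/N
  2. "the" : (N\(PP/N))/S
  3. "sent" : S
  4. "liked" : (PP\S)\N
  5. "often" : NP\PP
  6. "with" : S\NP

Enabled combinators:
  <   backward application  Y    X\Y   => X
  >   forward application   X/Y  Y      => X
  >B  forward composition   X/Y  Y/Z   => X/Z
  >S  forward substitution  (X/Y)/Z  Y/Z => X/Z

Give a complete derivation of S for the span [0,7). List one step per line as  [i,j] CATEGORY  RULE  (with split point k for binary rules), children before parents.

[0,1] S  lex  "on"
[1,2] PP/N  lex  "near"
[2,3] (N\(PP/N))/S  lex  "the"
[3,4] S  lex  "sent"
[2,4] N\(PP/N)  >  k=3
[1,4] N  <  k=2
[4,5] (PP\S)\N  lex  "liked"
[1,5] PP\S  <  k=4
[0,5] PP  <  k=1
[5,6] NP\PP  lex  "often"
[0,6] NP  <  k=5
[6,7] S\NP  lex  "with"
[0,7] S  <  k=6

[0,7] S   <
  [0,6] NP   <
    [0,5] PP   <
      [0,1] "on" : S
      [1,5] PP\S   <
        [1,4] N   <
          [1,2] "near" : PP/N
          [2,4] N\(PP/N)   >
            [2,3] "the" : (N\(PP/N))/S
            [3,4] "sent" : S
        [4,5] "liked" : (PP\S)\N
    [5,6] "often" : NP\PP
  [6,7] "with" : S\NP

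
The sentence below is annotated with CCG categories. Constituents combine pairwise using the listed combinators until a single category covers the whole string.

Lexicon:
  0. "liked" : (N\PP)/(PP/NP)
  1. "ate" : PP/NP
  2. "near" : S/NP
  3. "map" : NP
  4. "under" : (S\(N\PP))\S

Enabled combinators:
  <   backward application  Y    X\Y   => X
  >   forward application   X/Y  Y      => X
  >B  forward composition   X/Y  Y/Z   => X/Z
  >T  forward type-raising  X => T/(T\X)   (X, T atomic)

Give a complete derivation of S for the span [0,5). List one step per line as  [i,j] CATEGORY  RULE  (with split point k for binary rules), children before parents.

[0,1] (N\PP)/(PP/NP)  lex  "liked"
[1,2] PP/NP  lex  "ate"
[0,2] N\PP  >  k=1
[2,3] S/NP  lex  "near"
[3,4] NP  lex  "map"
[2,4] S  >  k=3
[4,5] (S\(N\PP))\S  lex  "under"
[2,5] S\(N\PP)  <  k=4
[0,5] S  <  k=2

[0,5] S   <
  [0,2] N\PP   >
    [0,1] "liked" : (N\PP)/(PP/NP)
    [1,2] "ate" : PP/NP
  [2,5] S\(N\PP)   <
    [2,4] S   >
      [2,3] "near" : S/NP
      [3,4] "map" : NP
    [4,5] "under" : (S\(N\PP))\S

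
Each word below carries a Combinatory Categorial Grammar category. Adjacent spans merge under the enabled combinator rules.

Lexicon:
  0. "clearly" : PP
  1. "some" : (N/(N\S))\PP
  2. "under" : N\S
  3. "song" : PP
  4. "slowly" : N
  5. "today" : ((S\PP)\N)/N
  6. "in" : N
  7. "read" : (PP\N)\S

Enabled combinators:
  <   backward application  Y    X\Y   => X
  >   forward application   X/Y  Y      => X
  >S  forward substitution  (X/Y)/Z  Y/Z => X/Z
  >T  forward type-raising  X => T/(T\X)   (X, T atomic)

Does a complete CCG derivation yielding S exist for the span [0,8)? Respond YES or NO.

NO

PP (N/(N\S))\PP N\S PP N ((S\PP)\N)/N N (PP\N)\S
CKY chart[0,8] = {N/(N\PP), NP/(NP\PP), PP, PP/(PP\PP), S/(S\PP)}; S ∉ chart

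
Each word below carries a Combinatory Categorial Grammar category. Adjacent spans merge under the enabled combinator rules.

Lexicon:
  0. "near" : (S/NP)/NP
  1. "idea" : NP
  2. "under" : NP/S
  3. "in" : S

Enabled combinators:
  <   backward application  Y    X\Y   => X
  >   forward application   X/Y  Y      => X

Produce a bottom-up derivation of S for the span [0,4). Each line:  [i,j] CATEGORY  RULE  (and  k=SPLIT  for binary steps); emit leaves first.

[0,4] S   >
  [0,2] S/NP   >
    [0,1] "near" : (S/NP)/NP
    [1,2] "idea" : NP
  [2,4] NP   >
    [2,3] "under" : NP/S
    [3,4] "in" : S

[0,1] (S/NP)/NP  lex  "near"
[1,2] NP  lex  "idea"
[0,2] S/NP  >  k=1
[2,3] NP/S  lex  "under"
[3,4] S  lex  "in"
[2,4] NP  >  k=3
[0,4] S  >  k=2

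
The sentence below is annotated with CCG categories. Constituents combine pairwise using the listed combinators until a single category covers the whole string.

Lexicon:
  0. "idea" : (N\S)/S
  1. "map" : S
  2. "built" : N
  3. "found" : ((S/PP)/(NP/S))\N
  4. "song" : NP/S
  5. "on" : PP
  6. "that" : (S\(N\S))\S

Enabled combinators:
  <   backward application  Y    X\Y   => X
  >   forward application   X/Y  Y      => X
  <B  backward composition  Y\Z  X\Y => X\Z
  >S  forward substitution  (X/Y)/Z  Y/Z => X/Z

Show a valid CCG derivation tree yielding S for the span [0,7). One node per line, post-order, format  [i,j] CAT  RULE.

[0,7] S   <
  [0,2] N\S   >
    [0,1] "idea" : (N\S)/S
    [1,2] "map" : S
  [2,7] S\(N\S)   <
    [2,6] S   >
      [2,5] S/PP   >
        [2,4] (S/PP)/(NP/S)   <
          [2,3] "built" : N
          [3,4] "found" : ((S/PP)/(NP/S))\N
        [4,5] "song" : NP/S
      [5,6] "on" : PP
    [6,7] "that" : (S\(N\S))\S

[0,1] (N\S)/S  lex  "idea"
[1,2] S  lex  "map"
[0,2] N\S  >  k=1
[2,3] N  lex  "built"
[3,4] ((S/PP)/(NP/S))\N  lex  "found"
[2,4] (S/PP)/(NP/S)  <  k=3
[4,5] NP/S  lex  "song"
[2,5] S/PP  >  k=4
[5,6] PP  lex  "on"
[2,6] S  >  k=5
[6,7] (S\(N\S))\S  lex  "that"
[2,7] S\(N\S)  <  k=6
[0,7] S  <  k=2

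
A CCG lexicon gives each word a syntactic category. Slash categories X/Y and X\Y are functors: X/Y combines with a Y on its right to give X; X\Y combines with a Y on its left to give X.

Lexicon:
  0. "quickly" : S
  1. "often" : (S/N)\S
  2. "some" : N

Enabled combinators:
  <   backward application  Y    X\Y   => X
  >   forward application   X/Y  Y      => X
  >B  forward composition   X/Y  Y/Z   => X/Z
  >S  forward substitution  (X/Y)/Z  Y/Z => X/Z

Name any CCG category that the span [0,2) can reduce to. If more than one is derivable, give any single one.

S/N

[0,3] S   >
  [0,2] S/N   <
    [0,1] "quickly" : S
    [1,2] "often" : (S/N)\S
  [2,3] "some" : N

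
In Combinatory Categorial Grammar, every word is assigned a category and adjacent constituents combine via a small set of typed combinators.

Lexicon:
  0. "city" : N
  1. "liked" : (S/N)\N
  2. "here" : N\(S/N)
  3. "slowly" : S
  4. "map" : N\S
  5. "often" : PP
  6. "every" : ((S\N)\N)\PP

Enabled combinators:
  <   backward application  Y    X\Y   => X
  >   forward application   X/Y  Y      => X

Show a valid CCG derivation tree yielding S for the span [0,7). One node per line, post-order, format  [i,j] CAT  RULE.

[0,7] S   <
  [0,3] N   <
    [0,2] S/N   <
      [0,1] "city" : N
      [1,2] "liked" : (S/N)\N
    [2,3] "here" : N\(S/N)
  [3,7] S\N   <
    [3,5] N   <
      [3,4] "slowly" : S
      [4,5] "map" : N\S
    [5,7] (S\N)\N   <
      [5,6] "often" : PP
      [6,7] "every" : ((S\N)\N)\PP

[0,1] N  lex  "city"
[1,2] (S/N)\N  lex  "liked"
[0,2] S/N  <  k=1
[2,3] N\(S/N)  lex  "here"
[0,3] N  <  k=2
[3,4] S  lex  "slowly"
[4,5] N\S  lex  "map"
[3,5] N  <  k=4
[5,6] PP  lex  "often"
[6,7] ((S\N)\N)\PP  lex  "every"
[5,7] (S\N)\N  <  k=6
[3,7] S\N  <  k=5
[0,7] S  <  k=3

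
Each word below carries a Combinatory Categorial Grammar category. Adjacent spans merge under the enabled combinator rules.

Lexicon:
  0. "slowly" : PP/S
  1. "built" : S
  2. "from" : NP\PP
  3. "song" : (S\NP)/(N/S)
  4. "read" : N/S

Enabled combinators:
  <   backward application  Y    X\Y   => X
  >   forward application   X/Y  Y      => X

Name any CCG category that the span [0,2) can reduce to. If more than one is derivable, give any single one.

PP

[0,5] S   <
  [0,3] NP   <
    [0,2] PP   >
      [0,1] "slowly" : PP/S
      [1,2] "built" : S
    [2,3] "from" : NP\PP
  [3,5] S\NP   >
    [3,4] "song" : (S\NP)/(N/S)
    [4,5] "read" : N/S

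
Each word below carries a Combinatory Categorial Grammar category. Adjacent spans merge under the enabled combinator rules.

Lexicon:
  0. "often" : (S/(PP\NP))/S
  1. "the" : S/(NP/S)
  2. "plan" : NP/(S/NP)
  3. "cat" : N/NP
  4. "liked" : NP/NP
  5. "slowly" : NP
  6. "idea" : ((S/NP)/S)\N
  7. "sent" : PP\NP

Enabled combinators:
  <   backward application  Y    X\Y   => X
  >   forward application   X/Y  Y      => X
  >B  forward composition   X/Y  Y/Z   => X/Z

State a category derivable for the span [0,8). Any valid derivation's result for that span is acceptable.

S

[0,8] S   >
  [0,7] S/(PP\NP)   >
    [0,1] "often" : (S/(PP\NP))/S
    [1,7] S   >
      [1,2] "the" : S/(NP/S)
      [2,7] NP/S   >B
        [2,3] "plan" : NP/(S/NP)
        [3,7] (S/NP)/S   <
          [3,6] N   >
            [3,5] N/NP   >B
              [3,4] "cat" : N/NP
              [4,5] "liked" : NP/NP
            [5,6] "slowly" : NP
          [6,7] "idea" : ((S/NP)/S)\N
  [7,8] "sent" : PP\NP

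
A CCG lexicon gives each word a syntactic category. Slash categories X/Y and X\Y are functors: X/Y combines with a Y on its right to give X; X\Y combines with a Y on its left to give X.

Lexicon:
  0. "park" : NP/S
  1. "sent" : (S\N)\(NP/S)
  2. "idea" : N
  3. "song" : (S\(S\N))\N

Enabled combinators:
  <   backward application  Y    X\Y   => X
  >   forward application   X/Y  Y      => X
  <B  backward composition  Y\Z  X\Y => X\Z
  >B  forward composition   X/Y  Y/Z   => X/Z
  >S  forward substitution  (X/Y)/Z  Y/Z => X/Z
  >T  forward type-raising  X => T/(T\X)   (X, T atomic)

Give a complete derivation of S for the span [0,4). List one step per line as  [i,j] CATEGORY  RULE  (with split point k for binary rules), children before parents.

[0,4] S   <
  [0,2] S\N   <
    [0,1] "park" : NP/S
    [1,2] "sent" : (S\N)\(NP/S)
  [2,4] S\(S\N)   <
    [2,3] "idea" : N
    [3,4] "song" : (S\(S\N))\N

[0,1] NP/S  lex  "park"
[1,2] (S\N)\(NP/S)  lex  "sent"
[0,2] S\N  <  k=1
[2,3] N  lex  "idea"
[3,4] (S\(S\N))\N  lex  "song"
[2,4] S\(S\N)  <  k=3
[0,4] S  <  k=2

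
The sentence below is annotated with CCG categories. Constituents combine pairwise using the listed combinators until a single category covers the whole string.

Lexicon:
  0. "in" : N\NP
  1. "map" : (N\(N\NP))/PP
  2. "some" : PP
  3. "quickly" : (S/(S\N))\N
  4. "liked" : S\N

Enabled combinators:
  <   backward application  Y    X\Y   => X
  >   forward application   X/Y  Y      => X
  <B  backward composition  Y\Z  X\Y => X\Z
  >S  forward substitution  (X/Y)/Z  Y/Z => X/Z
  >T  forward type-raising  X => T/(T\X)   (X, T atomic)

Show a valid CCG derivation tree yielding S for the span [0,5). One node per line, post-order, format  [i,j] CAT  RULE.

[0,5] S   >
  [0,4] S/(S\N)   <
    [0,3] N   <
      [0,1] "in" : N\NP
      [1,3] N\(N\NP)   >
        [1,2] "map" : (N\(N\NP))/PP
        [2,3] "some" : PP
    [3,4] "quickly" : (S/(S\N))\N
  [4,5] "liked" : S\N

[0,1] N\NP  lex  "in"
[1,2] (N\(N\NP))/PP  lex  "map"
[2,3] PP  lex  "some"
[1,3] N\(N\NP)  >  k=2
[0,3] N  <  k=1
[3,4] (S/(S\N))\N  lex  "quickly"
[0,4] S/(S\N)  <  k=3
[4,5] S\N  lex  "liked"
[0,5] S  >  k=4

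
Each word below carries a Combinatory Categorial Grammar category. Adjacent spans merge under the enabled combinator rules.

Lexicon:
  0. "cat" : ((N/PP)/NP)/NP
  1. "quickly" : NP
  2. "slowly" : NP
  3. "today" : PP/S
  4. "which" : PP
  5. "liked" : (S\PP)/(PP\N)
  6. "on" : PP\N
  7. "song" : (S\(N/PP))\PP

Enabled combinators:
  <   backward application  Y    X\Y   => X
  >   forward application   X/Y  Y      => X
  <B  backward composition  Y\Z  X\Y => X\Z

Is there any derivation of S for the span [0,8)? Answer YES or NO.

YES

[0,8] S   <
  [0,3] N/PP   >
    [0,2] (N/PP)/NP   >
      [0,1] "cat" : ((N/PP)/NP)/NP
      [1,2] "quickly" : NP
    [2,3] "slowly" : NP
  [3,8] S\(N/PP)   <
    [3,7] PP   >
      [3,4] "today" : PP/S
      [4,7] S   <
        [4,5] "which" : PP
        [5,7] S\PP   >
          [5,6] "liked" : (S\PP)/(PP\N)
          [6,7] "on" : PP\N
    [7,8] "song" : (S\(N/PP))\PP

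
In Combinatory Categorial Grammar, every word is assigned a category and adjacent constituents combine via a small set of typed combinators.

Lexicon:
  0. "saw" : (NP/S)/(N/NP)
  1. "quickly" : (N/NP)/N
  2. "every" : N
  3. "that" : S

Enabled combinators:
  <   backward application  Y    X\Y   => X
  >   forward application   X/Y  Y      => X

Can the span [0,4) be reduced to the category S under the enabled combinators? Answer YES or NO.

(NP/S)/(N/NP) (N/NP)/N N S
CKY chart[0,4] = {NP}; S ∉ chart

NO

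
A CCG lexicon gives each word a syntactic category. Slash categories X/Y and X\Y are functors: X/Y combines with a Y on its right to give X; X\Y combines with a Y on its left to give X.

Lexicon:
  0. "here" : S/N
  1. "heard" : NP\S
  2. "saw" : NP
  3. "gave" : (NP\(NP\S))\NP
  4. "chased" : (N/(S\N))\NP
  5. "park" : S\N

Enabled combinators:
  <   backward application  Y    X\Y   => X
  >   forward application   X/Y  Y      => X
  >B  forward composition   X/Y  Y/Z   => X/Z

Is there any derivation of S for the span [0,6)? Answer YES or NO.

YES

[0,6] S   >
  [0,1] "here" : S/N
  [1,6] N   >
    [1,5] N/(S\N)   <
      [1,4] NP   <
        [1,2] "heard" : NP\S
        [2,4] NP\(NP\S)   <
          [2,3] "saw" : NP
          [3,4] "gave" : (NP\(NP\S))\NP
      [4,5] "chased" : (N/(S\N))\NP
    [5,6] "park" : S\N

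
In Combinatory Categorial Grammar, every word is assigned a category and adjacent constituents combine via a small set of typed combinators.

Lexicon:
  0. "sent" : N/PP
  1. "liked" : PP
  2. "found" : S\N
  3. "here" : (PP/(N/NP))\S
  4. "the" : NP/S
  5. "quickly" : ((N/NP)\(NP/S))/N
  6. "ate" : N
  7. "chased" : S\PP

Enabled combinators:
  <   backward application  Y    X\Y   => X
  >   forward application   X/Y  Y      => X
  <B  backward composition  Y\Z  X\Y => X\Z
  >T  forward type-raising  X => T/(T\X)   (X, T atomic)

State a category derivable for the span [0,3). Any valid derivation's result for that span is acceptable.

[0,8] S   <
  [0,7] PP   >
    [0,4] PP/(N/NP)   <
      [0,3] S   <
        [0,2] N   >
          [0,1] "sent" : N/PP
          [1,2] "liked" : PP
        [2,3] "found" : S\N
      [3,4] "here" : (PP/(N/NP))\S
    [4,7] N/NP   <
      [4,5] "the" : NP/S
      [5,7] (N/NP)\(NP/S)   >
        [5,6] "quickly" : ((N/NP)\(NP/S))/N
        [6,7] "ate" : N
  [7,8] "chased" : S\PP

S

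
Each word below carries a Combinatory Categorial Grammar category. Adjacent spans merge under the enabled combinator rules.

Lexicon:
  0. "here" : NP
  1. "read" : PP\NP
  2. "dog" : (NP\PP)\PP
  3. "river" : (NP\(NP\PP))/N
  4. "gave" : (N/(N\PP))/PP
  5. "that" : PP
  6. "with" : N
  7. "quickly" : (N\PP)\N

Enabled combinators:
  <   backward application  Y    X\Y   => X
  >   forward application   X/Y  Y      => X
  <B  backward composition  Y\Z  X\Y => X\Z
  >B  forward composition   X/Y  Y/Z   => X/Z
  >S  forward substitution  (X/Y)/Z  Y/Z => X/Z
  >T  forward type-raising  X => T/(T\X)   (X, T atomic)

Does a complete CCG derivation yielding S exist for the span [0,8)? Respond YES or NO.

NO

NP PP\NP (NP\PP)\PP (NP\(NP\PP))/N (N/(N\PP))/PP PP N (N\PP)\N
CKY chart[0,8] = {N/(N\NP), NP, NP/(NP\NP), PP/(PP\NP), S/(S\NP)}; S ∉ chart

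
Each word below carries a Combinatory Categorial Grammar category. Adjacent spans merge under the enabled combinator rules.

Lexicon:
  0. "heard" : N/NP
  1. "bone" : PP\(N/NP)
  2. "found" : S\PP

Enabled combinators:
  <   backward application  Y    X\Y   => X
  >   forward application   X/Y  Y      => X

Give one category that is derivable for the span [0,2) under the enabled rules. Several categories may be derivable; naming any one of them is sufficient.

PP

[0,3] S   <
  [0,2] PP   <
    [0,1] "heard" : N/NP
    [1,2] "bone" : PP\(N/NP)
  [2,3] "found" : S\PP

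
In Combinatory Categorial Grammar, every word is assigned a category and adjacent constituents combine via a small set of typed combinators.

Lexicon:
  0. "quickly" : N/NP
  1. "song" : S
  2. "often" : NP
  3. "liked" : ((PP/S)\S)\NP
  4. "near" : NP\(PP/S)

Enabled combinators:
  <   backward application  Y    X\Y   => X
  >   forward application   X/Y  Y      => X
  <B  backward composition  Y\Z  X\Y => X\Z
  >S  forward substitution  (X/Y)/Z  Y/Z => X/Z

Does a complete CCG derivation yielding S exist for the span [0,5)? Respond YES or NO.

NO

N/NP S NP ((PP/S)\S)\NP NP\(PP/S)
CKY chart[0,5] = {N}; S ∉ chart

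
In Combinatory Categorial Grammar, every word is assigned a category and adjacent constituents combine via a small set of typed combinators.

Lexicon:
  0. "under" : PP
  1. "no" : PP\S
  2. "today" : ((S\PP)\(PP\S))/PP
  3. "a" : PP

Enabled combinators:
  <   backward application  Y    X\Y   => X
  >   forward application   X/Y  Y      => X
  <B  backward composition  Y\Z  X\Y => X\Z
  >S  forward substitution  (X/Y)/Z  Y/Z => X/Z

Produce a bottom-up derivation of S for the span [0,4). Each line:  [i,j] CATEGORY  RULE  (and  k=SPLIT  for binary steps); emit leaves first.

[0,1] PP  lex  "under"
[1,2] PP\S  lex  "no"
[2,3] ((S\PP)\(PP\S))/PP  lex  "today"
[3,4] PP  lex  "a"
[2,4] (S\PP)\(PP\S)  >  k=3
[1,4] S\PP  <  k=2
[0,4] S  <  k=1

[0,4] S   <
  [0,1] "under" : PP
  [1,4] S\PP   <
    [1,2] "no" : PP\S
    [2,4] (S\PP)\(PP\S)   >
      [2,3] "today" : ((S\PP)\(PP\S))/PP
      [3,4] "a" : PP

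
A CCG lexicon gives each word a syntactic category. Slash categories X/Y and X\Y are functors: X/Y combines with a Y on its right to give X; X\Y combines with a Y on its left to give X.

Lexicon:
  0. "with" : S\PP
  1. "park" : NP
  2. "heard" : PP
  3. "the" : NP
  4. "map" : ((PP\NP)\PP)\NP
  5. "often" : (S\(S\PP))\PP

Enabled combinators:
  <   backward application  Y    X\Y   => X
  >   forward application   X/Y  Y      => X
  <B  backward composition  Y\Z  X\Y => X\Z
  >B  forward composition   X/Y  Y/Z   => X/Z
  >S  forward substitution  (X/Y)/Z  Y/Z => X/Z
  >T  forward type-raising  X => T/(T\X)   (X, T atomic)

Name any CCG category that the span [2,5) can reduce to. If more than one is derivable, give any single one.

PP\NP

[0,6] S   <
  [0,1] "with" : S\PP
  [1,6] S\(S\PP)   <
    [1,5] PP   >
      [1,2] PP/(PP\NP)   >T
        [1,2] "park" : NP
      [2,5] PP\NP   <
        [2,3] "heard" : PP
        [3,5] (PP\NP)\PP   <
          [3,4] "the" : NP
          [4,5] "map" : ((PP\NP)\PP)\NP
    [5,6] "often" : (S\(S\PP))\PP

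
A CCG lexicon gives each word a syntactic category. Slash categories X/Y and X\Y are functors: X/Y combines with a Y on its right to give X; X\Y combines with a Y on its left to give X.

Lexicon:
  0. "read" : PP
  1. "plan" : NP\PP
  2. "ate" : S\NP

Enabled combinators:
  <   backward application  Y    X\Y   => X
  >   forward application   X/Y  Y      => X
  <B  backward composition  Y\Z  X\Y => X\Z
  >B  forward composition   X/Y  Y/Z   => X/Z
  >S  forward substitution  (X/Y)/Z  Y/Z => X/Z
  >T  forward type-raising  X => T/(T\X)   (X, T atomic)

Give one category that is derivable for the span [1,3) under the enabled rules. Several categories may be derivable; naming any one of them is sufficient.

[0,3] S   >
  [0,1] S/(S\PP)   >T
    [0,1] "read" : PP
  [1,3] S\PP   <B
    [1,2] "plan" : NP\PP
    [2,3] "ate" : S\NP

S\PP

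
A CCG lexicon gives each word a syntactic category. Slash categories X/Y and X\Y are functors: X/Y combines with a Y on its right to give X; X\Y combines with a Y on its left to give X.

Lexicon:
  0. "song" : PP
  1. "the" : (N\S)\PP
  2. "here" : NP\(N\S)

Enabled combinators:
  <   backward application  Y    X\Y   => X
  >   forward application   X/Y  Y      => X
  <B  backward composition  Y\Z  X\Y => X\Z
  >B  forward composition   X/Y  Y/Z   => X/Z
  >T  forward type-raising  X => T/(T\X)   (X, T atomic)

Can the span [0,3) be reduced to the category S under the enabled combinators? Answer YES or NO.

NO

PP (N\S)\PP NP\(N\S)
CKY chart[0,3] = {N/(N\NP), NP, NP/(NP\NP), PP/(PP\NP), S/(S\NP)}; S ∉ chart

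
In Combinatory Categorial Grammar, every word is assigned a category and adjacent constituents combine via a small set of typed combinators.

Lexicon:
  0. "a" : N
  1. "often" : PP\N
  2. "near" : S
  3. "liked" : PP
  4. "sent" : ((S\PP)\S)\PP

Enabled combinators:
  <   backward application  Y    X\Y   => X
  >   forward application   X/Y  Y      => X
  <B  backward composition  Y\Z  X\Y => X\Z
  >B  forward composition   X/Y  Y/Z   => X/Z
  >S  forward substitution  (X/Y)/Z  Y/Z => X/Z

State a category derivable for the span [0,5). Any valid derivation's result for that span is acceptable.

S

[0,5] S   <
  [0,1] "a" : N
  [1,5] S\N   <B
    [1,2] "often" : PP\N
    [2,5] S\PP   <
      [2,3] "near" : S
      [3,5] (S\PP)\S   <
        [3,4] "liked" : PP
        [4,5] "sent" : ((S\PP)\S)\PP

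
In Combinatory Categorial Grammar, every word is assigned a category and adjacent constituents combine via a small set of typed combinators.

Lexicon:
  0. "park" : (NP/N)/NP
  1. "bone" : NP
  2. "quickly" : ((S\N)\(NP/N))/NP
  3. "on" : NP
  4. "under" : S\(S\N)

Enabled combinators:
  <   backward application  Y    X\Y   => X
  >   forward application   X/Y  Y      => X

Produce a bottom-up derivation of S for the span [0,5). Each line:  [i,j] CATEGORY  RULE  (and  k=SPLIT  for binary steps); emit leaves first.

[0,5] S   <
  [0,4] S\N   <
    [0,2] NP/N   >
      [0,1] "park" : (NP/N)/NP
      [1,2] "bone" : NP
    [2,4] (S\N)\(NP/N)   >
      [2,3] "quickly" : ((S\N)\(NP/N))/NP
      [3,4] "on" : NP
  [4,5] "under" : S\(S\N)

[0,1] (NP/N)/NP  lex  "park"
[1,2] NP  lex  "bone"
[0,2] NP/N  >  k=1
[2,3] ((S\N)\(NP/N))/NP  lex  "quickly"
[3,4] NP  lex  "on"
[2,4] (S\N)\(NP/N)  >  k=3
[0,4] S\N  <  k=2
[4,5] S\(S\N)  lex  "under"
[0,5] S  <  k=4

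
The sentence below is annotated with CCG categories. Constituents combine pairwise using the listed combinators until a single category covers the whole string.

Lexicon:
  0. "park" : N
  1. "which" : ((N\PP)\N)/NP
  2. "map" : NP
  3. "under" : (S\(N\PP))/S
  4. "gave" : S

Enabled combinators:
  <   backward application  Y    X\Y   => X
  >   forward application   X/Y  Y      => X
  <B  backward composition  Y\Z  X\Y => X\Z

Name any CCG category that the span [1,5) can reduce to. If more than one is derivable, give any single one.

[0,5] S   <
  [0,1] "park" : N
  [1,5] S\N   <B
    [1,3] (N\PP)\N   >
      [1,2] "which" : ((N\PP)\N)/NP
      [2,3] "map" : NP
    [3,5] S\(N\PP)   >
      [3,4] "under" : (S\(N\PP))/S
      [4,5] "gave" : S

S\N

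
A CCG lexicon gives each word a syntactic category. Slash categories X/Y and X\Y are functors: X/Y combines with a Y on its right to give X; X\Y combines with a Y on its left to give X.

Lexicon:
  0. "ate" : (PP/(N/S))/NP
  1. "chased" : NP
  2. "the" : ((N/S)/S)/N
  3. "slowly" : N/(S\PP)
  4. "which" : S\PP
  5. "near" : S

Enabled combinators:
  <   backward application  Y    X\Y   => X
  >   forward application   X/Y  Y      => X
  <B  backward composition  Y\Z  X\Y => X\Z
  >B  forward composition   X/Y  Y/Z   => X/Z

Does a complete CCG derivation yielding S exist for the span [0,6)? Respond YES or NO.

(PP/(N/S))/NP NP ((N/S)/S)/N N/(S\PP) S\PP S
CKY chart[0,6] = {PP}; S ∉ chart

NO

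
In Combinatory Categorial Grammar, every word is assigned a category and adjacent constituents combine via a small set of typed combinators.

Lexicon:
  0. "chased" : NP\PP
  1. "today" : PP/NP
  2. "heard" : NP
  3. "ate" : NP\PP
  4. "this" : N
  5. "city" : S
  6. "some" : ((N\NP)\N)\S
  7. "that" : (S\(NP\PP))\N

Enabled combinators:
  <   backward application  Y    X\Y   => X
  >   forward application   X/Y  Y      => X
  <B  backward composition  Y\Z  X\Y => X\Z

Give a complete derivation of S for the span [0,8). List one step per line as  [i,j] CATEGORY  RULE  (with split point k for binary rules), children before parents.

[0,8] S   <
  [0,1] "chased" : NP\PP
  [1,8] S\(NP\PP)   <
    [1,7] N   <
      [1,4] NP   <
        [1,3] PP   >
          [1,2] "today" : PP/NP
          [2,3] "heard" : NP
        [3,4] "ate" : NP\PP
      [4,7] N\NP   <
        [4,5] "this" : N
        [5,7] (N\NP)\N   <
          [5,6] "city" : S
          [6,7] "some" : ((N\NP)\N)\S
    [7,8] "that" : (S\(NP\PP))\N

[0,1] NP\PP  lex  "chased"
[1,2] PP/NP  lex  "today"
[2,3] NP  lex  "heard"
[1,3] PP  >  k=2
[3,4] NP\PP  lex  "ate"
[1,4] NP  <  k=3
[4,5] N  lex  "this"
[5,6] S  lex  "city"
[6,7] ((N\NP)\N)\S  lex  "some"
[5,7] (N\NP)\N  <  k=6
[4,7] N\NP  <  k=5
[1,7] N  <  k=4
[7,8] (S\(NP\PP))\N  lex  "that"
[1,8] S\(NP\PP)  <  k=7
[0,8] S  <  k=1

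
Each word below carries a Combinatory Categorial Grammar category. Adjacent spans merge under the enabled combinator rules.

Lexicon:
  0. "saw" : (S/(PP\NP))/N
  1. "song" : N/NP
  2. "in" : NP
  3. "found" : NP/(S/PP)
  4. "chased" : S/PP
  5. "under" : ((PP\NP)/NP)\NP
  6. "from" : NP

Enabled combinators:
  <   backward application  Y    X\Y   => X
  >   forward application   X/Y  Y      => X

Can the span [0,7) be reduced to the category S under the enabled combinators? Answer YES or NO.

YES

[0,7] S   >
  [0,3] S/(PP\NP)   >
    [0,1] "saw" : (S/(PP\NP))/N
    [1,3] N   >
      [1,2] "song" : N/NP
      [2,3] "in" : NP
  [3,7] PP\NP   >
    [3,6] (PP\NP)/NP   <
      [3,5] NP   >
        [3,4] "found" : NP/(S/PP)
        [4,5] "chased" : S/PP
      [5,6] "under" : ((PP\NP)/NP)\NP
    [6,7] "from" : NP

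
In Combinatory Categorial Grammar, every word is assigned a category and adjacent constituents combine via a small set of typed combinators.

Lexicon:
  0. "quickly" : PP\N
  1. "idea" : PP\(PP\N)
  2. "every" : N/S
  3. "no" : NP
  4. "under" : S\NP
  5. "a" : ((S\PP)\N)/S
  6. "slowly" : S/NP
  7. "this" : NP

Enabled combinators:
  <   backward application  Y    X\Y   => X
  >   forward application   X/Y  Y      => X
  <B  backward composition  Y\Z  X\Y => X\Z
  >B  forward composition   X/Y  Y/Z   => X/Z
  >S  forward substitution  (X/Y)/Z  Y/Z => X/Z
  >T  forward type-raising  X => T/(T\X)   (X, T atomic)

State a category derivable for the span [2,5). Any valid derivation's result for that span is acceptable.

N

[0,8] S   <
  [0,2] PP   <
    [0,1] "quickly" : PP\N
    [1,2] "idea" : PP\(PP\N)
  [2,8] S\PP   <
    [2,5] N   >
      [2,3] "every" : N/S
      [3,5] S   <
        [3,4] "no" : NP
        [4,5] "under" : S\NP
    [5,8] (S\PP)\N   >
      [5,6] "a" : ((S\PP)\N)/S
      [6,8] S   >
        [6,7] "slowly" : S/NP
        [7,8] "this" : NP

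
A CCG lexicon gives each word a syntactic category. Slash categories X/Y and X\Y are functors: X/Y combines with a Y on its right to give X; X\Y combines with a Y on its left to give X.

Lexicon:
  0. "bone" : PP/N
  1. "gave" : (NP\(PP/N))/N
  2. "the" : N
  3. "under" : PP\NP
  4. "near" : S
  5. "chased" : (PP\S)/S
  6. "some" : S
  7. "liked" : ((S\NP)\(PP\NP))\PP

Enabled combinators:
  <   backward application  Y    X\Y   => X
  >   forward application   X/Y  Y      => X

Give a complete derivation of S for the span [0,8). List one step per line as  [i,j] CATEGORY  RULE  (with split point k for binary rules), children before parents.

[0,8] S   <
  [0,3] NP   <
    [0,1] "bone" : PP/N
    [1,3] NP\(PP/N)   >
      [1,2] "gave" : (NP\(PP/N))/N
      [2,3] "the" : N
  [3,8] S\NP   <
    [3,4] "under" : PP\NP
    [4,8] (S\NP)\(PP\NP)   <
      [4,7] PP   <
        [4,5] "near" : S
        [5,7] PP\S   >
          [5,6] "chased" : (PP\S)/S
          [6,7] "some" : S
      [7,8] "liked" : ((S\NP)\(PP\NP))\PP

[0,1] PP/N  lex  "bone"
[1,2] (NP\(PP/N))/N  lex  "gave"
[2,3] N  lex  "the"
[1,3] NP\(PP/N)  >  k=2
[0,3] NP  <  k=1
[3,4] PP\NP  lex  "under"
[4,5] S  lex  "near"
[5,6] (PP\S)/S  lex  "chased"
[6,7] S  lex  "some"
[5,7] PP\S  >  k=6
[4,7] PP  <  k=5
[7,8] ((S\NP)\(PP\NP))\PP  lex  "liked"
[4,8] (S\NP)\(PP\NP)  <  k=7
[3,8] S\NP  <  k=4
[0,8] S  <  k=3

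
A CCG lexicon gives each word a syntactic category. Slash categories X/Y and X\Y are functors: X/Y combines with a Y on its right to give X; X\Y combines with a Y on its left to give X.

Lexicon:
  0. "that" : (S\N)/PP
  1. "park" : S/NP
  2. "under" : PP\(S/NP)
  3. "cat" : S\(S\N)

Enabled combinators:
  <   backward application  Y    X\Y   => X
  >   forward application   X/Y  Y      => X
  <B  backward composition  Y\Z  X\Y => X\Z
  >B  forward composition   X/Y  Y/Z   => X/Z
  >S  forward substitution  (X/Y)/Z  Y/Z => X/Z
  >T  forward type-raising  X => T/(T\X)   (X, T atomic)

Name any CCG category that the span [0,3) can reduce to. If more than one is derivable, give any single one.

S\N

[0,4] S   <
  [0,3] S\N   >
    [0,1] "that" : (S\N)/PP
    [1,3] PP   <
      [1,2] "park" : S/NP
      [2,3] "under" : PP\(S/NP)
  [3,4] "cat" : S\(S\N)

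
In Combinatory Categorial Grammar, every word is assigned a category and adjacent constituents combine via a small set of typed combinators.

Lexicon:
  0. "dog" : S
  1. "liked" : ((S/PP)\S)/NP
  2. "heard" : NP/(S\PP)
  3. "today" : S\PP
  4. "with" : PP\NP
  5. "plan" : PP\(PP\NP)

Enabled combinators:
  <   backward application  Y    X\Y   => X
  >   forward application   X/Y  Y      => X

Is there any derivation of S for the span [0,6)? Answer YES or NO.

YES

[0,6] S   >
  [0,4] S/PP   <
    [0,1] "dog" : S
    [1,4] (S/PP)\S   >
      [1,2] "liked" : ((S/PP)\S)/NP
      [2,4] NP   >
        [2,3] "heard" : NP/(S\PP)
        [3,4] "today" : S\PP
  [4,6] PP   <
    [4,5] "with" : PP\NP
    [5,6] "plan" : PP\(PP\NP)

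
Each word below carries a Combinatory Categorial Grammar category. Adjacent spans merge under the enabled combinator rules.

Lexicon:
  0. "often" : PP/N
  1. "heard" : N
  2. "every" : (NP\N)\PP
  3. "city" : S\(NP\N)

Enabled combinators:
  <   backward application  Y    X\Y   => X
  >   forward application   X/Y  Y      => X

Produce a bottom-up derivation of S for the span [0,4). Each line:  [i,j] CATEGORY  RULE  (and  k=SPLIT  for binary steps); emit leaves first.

[0,4] S   <
  [0,3] NP\N   <
    [0,2] PP   >
      [0,1] "often" : PP/N
      [1,2] "heard" : N
    [2,3] "every" : (NP\N)\PP
  [3,4] "city" : S\(NP\N)

[0,1] PP/N  lex  "often"
[1,2] N  lex  "heard"
[0,2] PP  >  k=1
[2,3] (NP\N)\PP  lex  "every"
[0,3] NP\N  <  k=2
[3,4] S\(NP\N)  lex  "city"
[0,4] S  <  k=3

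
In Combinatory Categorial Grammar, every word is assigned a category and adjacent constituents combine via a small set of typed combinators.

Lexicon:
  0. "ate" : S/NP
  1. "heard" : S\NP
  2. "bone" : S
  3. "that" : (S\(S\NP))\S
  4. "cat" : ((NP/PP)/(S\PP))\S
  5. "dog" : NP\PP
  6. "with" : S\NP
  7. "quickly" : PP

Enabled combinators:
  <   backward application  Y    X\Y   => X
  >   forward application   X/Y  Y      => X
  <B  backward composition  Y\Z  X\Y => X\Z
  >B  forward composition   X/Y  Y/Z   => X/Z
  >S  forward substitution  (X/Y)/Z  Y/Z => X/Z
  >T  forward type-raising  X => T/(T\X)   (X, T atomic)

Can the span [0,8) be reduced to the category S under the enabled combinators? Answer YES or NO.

[0,8] S   >
  [0,7] S/PP   >B
    [0,1] "ate" : S/NP
    [1,7] NP/PP   >
      [1,5] (NP/PP)/(S\PP)   <
        [1,4] S   <
          [1,2] "heard" : S\NP
          [2,4] S\(S\NP)   <
            [2,3] "bone" : S
            [3,4] "that" : (S\(S\NP))\S
        [4,5] "cat" : ((NP/PP)/(S\PP))\S
      [5,7] S\PP   <B
        [5,6] "dog" : NP\PP
        [6,7] "with" : S\NP
  [7,8] "quickly" : PP

YES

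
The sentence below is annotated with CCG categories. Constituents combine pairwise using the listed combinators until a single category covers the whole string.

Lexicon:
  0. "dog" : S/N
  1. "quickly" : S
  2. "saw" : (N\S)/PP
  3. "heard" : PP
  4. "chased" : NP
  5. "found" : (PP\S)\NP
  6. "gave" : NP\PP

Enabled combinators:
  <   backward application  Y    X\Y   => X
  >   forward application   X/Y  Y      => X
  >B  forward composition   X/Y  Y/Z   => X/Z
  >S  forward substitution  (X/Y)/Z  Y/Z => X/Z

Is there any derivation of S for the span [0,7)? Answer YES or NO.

S/N S (N\S)/PP PP NP (PP\S)\NP NP\PP
CKY chart[0,7] = {NP}; S ∉ chart

NO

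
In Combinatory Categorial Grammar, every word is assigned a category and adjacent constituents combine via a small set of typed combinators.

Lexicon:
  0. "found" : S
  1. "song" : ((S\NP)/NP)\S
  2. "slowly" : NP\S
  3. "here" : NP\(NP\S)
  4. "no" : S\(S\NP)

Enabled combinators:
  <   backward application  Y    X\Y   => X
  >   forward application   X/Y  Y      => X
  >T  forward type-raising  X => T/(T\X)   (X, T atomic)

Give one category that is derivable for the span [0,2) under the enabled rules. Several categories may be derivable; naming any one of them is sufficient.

[0,5] S   <
  [0,4] S\NP   >
    [0,2] (S\NP)/NP   <
      [0,1] "found" : S
      [1,2] "song" : ((S\NP)/NP)\S
    [2,4] NP   <
      [2,3] "slowly" : NP\S
      [3,4] "here" : NP\(NP\S)
  [4,5] "no" : S\(S\NP)

(S\NP)/NP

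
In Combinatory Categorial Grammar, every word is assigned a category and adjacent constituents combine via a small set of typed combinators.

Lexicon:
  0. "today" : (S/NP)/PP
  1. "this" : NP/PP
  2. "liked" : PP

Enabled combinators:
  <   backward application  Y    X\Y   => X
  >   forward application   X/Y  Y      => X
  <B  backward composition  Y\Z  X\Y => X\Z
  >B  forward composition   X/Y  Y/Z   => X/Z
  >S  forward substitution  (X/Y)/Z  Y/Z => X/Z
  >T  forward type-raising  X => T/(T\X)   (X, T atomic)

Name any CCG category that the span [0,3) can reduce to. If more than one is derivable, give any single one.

[0,3] S   >
  [0,2] S/PP   >S
    [0,1] "today" : (S/NP)/PP
    [1,2] "this" : NP/PP
  [2,3] "liked" : PP

S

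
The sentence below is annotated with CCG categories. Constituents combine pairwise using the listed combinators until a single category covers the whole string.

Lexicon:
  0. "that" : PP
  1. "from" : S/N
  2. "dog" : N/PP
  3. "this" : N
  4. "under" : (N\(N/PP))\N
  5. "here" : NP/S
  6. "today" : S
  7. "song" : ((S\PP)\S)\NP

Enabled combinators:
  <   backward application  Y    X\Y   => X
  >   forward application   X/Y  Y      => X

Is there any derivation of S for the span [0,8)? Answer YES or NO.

YES

[0,8] S   <
  [0,1] "that" : PP
  [1,8] S\PP   <
    [1,5] S   >
      [1,2] "from" : S/N
      [2,5] N   <
        [2,3] "dog" : N/PP
        [3,5] N\(N/PP)   <
          [3,4] "this" : N
          [4,5] "under" : (N\(N/PP))\N
    [5,8] (S\PP)\S   <
      [5,7] NP   >
        [5,6] "here" : NP/S
        [6,7] "today" : S
      [7,8] "song" : ((S\PP)\S)\NP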